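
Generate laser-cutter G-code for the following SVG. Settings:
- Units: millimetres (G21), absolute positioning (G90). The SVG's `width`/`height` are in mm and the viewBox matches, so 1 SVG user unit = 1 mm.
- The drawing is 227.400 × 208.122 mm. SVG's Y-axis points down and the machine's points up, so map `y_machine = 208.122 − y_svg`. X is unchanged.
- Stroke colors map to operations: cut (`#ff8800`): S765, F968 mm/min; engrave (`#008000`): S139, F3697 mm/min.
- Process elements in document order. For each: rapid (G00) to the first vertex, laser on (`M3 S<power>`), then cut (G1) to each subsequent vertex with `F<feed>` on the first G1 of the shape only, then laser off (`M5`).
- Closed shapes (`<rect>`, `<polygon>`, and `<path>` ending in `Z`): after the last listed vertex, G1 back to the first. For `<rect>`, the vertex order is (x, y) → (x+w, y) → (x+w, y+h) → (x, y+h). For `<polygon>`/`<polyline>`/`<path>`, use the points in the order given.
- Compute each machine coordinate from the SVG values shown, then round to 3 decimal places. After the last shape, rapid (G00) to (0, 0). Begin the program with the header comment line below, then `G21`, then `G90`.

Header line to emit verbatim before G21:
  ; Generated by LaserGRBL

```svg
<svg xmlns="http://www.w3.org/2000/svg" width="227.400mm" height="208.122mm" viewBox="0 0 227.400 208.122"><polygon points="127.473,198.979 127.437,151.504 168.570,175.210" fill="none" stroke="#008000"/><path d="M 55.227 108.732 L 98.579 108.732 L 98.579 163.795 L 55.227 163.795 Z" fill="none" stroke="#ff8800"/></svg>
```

1 u = 1 mm; y_m = 208.122 − y.

[1] `<polygon>` regular polygon, #008000→engrave S139 F3697: (127.473,9.143) → (127.437,56.618) → (168.570,32.912) → (127.473,9.143) (closed)

[2] `<path>` rectangle, #ff8800→cut S765 F968: (55.227,99.390) → (98.579,99.390) → (98.579,44.327) → (55.227,44.327) → (55.227,99.390) (closed)

; Generated by LaserGRBL
G21
G90
G00 X127.473 Y9.143
M3 S139
G1 X127.437 Y56.618 F3697
G1 X168.570 Y32.912
G1 X127.473 Y9.143
M5
G00 X55.227 Y99.390
M3 S765
G1 X98.579 Y99.390 F968
G1 X98.579 Y44.327
G1 X55.227 Y44.327
G1 X55.227 Y99.390
M5
G00 X0.000 Y0.000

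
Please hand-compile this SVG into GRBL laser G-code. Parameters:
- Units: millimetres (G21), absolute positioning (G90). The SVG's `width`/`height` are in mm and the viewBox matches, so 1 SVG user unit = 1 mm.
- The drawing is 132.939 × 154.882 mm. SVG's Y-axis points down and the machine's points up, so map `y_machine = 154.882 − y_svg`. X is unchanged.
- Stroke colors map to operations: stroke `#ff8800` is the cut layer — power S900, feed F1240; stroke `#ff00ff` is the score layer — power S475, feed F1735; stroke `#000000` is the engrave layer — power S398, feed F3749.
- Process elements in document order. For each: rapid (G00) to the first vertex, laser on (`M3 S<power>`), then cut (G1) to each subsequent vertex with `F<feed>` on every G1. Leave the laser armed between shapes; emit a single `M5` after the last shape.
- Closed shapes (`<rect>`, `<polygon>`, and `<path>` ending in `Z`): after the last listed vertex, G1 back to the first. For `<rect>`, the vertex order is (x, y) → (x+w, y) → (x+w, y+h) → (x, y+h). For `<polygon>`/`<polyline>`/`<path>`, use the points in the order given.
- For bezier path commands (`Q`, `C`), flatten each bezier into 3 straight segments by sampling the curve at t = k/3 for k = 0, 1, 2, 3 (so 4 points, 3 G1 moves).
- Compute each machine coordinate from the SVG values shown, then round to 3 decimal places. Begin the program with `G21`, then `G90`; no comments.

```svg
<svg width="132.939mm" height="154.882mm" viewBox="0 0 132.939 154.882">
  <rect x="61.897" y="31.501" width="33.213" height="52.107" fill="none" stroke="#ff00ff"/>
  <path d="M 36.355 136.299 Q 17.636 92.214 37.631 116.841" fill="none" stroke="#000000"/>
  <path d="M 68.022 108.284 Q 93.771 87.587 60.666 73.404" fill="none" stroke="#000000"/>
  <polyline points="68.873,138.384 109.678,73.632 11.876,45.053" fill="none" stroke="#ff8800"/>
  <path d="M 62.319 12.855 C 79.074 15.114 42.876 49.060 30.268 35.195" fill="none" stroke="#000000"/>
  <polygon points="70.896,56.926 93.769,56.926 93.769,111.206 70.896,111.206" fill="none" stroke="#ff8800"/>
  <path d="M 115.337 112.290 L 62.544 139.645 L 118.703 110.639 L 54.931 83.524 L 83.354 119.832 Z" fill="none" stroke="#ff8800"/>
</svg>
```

1 u = 1 mm; y_m = 154.882 − y.

[1] `<rect>` rectangle, #ff00ff→score S475 F1735: (61.897,123.381) → (95.110,123.381) → (95.110,71.274) → (61.897,71.274) → (61.897,123.381) (closed)

[2] `<path>` quadratic bezier, #000000→engrave S398 F3749: (36.355,18.583) → (28.177,40.338) → (28.603,46.824) → (37.631,38.041)

[3] `<path>` quadratic bezier, #000000→engrave S398 F3749: (68.022,46.598) → (78.649,59.672) → (76.197,71.299) → (60.666,81.478)

[4] `<polyline>` open polyline, #ff8800→cut S900 F1240: (68.873,16.498) → (109.678,81.250) → (11.876,109.829)

[5] `<path>` cubic bezier, #000000→engrave S398 F3749: (62.319,142.027) → (64.258,132.150) → (47.904,118.815) → (30.268,119.687)

[6] `<polygon>` rectangle, #ff8800→cut S900 F1240: (70.896,97.956) → (93.769,97.956) → (93.769,43.676) → (70.896,43.676) → (70.896,97.956) (closed)

[7] `<path>` closed polygon, #ff8800→cut S900 F1240: (115.337,42.592) → (62.544,15.237) → (118.703,44.243) → (54.931,71.358) → (83.354,35.050) → (115.337,42.592) (closed)

G21
G90
G00 X61.897 Y123.381
M3 S475
G1 X95.110 Y123.381 F1735
G1 X95.110 Y71.274 F1735
G1 X61.897 Y71.274 F1735
G1 X61.897 Y123.381 F1735
G00 X36.355 Y18.583
M3 S398
G1 X28.177 Y40.338 F3749
G1 X28.603 Y46.824 F3749
G1 X37.631 Y38.041 F3749
G00 X68.022 Y46.598
M3 S398
G1 X78.649 Y59.672 F3749
G1 X76.197 Y71.299 F3749
G1 X60.666 Y81.478 F3749
G00 X68.873 Y16.498
M3 S900
G1 X109.678 Y81.250 F1240
G1 X11.876 Y109.829 F1240
G00 X62.319 Y142.027
M3 S398
G1 X64.258 Y132.150 F3749
G1 X47.904 Y118.815 F3749
G1 X30.268 Y119.687 F3749
G00 X70.896 Y97.956
M3 S900
G1 X93.769 Y97.956 F1240
G1 X93.769 Y43.676 F1240
G1 X70.896 Y43.676 F1240
G1 X70.896 Y97.956 F1240
G00 X115.337 Y42.592
M3 S900
G1 X62.544 Y15.237 F1240
G1 X118.703 Y44.243 F1240
G1 X54.931 Y71.358 F1240
G1 X83.354 Y35.050 F1240
G1 X115.337 Y42.592 F1240
M5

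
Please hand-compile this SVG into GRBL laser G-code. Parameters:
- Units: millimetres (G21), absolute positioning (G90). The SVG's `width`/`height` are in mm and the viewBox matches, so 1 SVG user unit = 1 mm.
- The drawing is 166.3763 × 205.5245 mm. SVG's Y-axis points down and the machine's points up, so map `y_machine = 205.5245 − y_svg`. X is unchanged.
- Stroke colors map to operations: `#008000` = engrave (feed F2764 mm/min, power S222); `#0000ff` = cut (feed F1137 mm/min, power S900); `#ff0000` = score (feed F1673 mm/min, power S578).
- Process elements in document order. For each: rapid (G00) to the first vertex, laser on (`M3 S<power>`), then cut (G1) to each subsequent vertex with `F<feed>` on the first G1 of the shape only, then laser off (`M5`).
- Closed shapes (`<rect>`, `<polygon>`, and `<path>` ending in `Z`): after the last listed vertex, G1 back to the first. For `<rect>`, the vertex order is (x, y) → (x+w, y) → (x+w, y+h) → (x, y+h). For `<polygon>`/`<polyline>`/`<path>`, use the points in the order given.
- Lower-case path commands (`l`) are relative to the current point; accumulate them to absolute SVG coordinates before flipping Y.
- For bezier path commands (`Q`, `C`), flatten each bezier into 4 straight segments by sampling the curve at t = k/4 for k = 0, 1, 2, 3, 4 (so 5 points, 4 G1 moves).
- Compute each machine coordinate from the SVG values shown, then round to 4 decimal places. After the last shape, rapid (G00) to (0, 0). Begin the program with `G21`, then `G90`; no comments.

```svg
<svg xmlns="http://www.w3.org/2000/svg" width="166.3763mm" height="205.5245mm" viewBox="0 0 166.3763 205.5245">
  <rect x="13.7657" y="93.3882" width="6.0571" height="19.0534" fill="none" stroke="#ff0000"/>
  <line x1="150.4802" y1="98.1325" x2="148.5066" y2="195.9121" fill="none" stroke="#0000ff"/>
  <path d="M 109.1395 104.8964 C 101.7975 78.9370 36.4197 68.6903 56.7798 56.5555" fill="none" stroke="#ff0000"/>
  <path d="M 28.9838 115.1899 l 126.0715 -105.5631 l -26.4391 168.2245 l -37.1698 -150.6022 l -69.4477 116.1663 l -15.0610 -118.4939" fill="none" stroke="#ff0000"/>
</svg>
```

viewBox `0 0 166.3763 205.5245` with mm width/height → 1 unit = 1 mm. Flip: y_m = 205.5245 − y_svg.

**Shape 1** — `<rect>` rectangle, stroke `#ff0000` → score (S578, F1673). Machine vertices: (13.7657,112.1363) → (19.8228,112.1363) → (19.8228,93.0829) → (13.7657,93.0829) → (13.7657,112.1363). Closed: final G1 returns to the first vertex.

**Shape 2** — `<line>` line segment, stroke `#0000ff` → cut (S900, F1137). Machine vertices: (150.4802,107.3920) → (148.5066,9.6124). Open path.

**Shape 3** — `<path>` cubic bezier, stroke `#ff0000` → score (S578, F1673). Control points (SVG): P0=(109.1395,104.8964), P1=(101.7975,78.9370), P2=(36.4197,68.6903), P3=(56.7798,56.5555); sampled at t=k/4. Machine vertices: (109.1395,100.6281) → (94.9978,117.4265) → (72.5714,129.9828) → (55.3391,139.9469) → (56.7798,148.9690). Open path.

**Shape 4** — `<path>` open polyline, stroke `#ff0000` → score (S578, F1673). Machine vertices: (28.9838,90.3346) → (155.0553,195.8977) → (128.6162,27.6732) → (91.4464,178.2754) → (21.9987,62.1091) → (6.9377,180.6030). Open path.

G21
G90
G00 X13.7657 Y112.1363
M3 S578
G1 X19.8228 Y112.1363 F1673
G1 X19.8228 Y93.0829
G1 X13.7657 Y93.0829
G1 X13.7657 Y112.1363
M5
G00 X150.4802 Y107.3920
M3 S900
G1 X148.5066 Y9.6124 F1137
M5
G00 X109.1395 Y100.6281
M3 S578
G1 X94.9978 Y117.4265 F1673
G1 X72.5714 Y129.9828
G1 X55.3391 Y139.9469
G1 X56.7798 Y148.9690
M5
G00 X28.9838 Y90.3346
M3 S578
G1 X155.0553 Y195.8977 F1673
G1 X128.6162 Y27.6732
G1 X91.4464 Y178.2754
G1 X21.9987 Y62.1091
G1 X6.9377 Y180.6030
M5
G00 X0.0000 Y0.0000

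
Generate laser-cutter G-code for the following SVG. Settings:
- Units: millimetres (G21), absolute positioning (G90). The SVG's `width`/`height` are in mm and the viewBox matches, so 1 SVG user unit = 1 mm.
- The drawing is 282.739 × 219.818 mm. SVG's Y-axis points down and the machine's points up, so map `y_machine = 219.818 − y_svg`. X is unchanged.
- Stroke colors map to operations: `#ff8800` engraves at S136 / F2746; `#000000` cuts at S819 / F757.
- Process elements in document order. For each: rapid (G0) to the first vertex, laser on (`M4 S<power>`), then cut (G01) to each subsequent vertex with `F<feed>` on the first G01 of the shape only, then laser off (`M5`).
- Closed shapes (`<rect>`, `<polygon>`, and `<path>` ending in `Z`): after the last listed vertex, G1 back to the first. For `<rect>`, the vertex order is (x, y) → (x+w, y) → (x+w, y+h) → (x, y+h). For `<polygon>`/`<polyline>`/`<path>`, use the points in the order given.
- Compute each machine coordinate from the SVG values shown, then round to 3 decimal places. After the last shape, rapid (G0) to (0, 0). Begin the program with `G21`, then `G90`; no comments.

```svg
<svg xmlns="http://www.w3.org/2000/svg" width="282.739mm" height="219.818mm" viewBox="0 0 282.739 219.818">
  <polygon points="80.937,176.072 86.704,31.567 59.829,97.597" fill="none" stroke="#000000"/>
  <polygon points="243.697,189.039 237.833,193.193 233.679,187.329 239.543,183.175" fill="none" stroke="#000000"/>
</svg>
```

G21
G90
G0 X80.937 Y43.746
M4 S819
G01 X86.704 Y188.251 F757
G01 X59.829 Y122.221
G01 X80.937 Y43.746
M5
G0 X243.697 Y30.779
M4 S819
G01 X237.833 Y26.625 F757
G01 X233.679 Y32.489
G01 X239.543 Y36.643
G01 X243.697 Y30.779
M5
G0 X0.000 Y0.000

viewBox `0 0 282.739 219.818` with mm width/height → 1 unit = 1 mm. Flip: y_m = 219.818 − y_svg.

**Shape 1** — `<polygon>` closed polygon, stroke `#000000` → cut (S819, F757). Machine vertices: (80.937,43.746) → (86.704,188.251) → (59.829,122.221) → (80.937,43.746). Closed: final G1 returns to the first vertex.

**Shape 2** — `<polygon>` regular polygon, stroke `#000000` → cut (S819, F757). Machine vertices: (243.697,30.779) → (237.833,26.625) → (233.679,32.489) → (239.543,36.643) → (243.697,30.779). Closed: final G1 returns to the first vertex.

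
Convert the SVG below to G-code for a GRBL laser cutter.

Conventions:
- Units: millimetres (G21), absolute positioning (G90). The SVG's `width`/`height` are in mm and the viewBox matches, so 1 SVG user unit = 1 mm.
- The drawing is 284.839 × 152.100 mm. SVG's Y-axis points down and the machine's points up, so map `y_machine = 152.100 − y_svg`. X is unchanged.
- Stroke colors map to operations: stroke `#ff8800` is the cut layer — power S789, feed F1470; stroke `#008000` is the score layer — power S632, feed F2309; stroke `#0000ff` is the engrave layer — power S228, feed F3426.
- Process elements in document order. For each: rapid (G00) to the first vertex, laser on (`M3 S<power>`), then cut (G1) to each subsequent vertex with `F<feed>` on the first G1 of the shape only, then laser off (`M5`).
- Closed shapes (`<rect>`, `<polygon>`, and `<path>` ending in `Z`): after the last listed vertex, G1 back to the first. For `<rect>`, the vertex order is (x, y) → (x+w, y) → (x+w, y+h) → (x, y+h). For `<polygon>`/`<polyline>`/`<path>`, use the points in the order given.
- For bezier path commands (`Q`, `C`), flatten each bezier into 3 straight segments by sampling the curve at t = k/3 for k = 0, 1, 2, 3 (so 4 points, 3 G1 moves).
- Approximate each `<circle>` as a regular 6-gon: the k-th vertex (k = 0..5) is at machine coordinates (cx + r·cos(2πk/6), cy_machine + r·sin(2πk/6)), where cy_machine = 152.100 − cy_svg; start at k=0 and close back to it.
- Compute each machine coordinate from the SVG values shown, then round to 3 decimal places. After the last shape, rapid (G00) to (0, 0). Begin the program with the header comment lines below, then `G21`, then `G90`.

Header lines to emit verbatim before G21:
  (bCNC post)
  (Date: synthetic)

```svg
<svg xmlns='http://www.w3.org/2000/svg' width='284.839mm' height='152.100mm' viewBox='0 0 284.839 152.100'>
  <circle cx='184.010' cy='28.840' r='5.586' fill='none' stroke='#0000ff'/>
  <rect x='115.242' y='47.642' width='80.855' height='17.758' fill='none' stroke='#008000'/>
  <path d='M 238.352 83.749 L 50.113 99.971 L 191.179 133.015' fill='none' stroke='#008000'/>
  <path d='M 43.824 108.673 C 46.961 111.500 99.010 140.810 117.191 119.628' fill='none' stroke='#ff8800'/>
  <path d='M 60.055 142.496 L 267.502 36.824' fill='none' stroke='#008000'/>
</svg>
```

1 u = 1 mm; y_m = 152.100 − y.

[1] `<circle>` circle, #0000ff→engrave S228 F3426: (189.596,123.260) → (186.803,128.098) → (181.217,128.098) → (178.424,123.260) → (181.217,118.422) → (186.803,118.422) → (189.596,123.260) (closed)

[2] `<rect>` rectangle, #008000→score S632 F2309: (115.242,104.458) → (196.097,104.458) → (196.097,86.700) → (115.242,86.700) → (115.242,104.458) (closed)

[3] `<path>` open polyline, #008000→score S632 F2309: (238.352,68.351) → (50.113,52.129) → (191.179,19.085)

[4] `<path>` cubic bezier, #ff8800→cut S789 F1470: (43.824,43.427) → (60.199,34.623) → (90.787,25.270) → (117.191,32.472)

[5] `<path>` line segment, #008000→score S632 F2309: (60.055,9.604) → (267.502,115.276)

(bCNC post)
(Date: synthetic)
G21
G90
G00 X189.596 Y123.260
M3 S228
G1 X186.803 Y128.098 F3426
G1 X181.217 Y128.098
G1 X178.424 Y123.260
G1 X181.217 Y118.422
G1 X186.803 Y118.422
G1 X189.596 Y123.260
M5
G00 X115.242 Y104.458
M3 S632
G1 X196.097 Y104.458 F2309
G1 X196.097 Y86.700
G1 X115.242 Y86.700
G1 X115.242 Y104.458
M5
G00 X238.352 Y68.351
M3 S632
G1 X50.113 Y52.129 F2309
G1 X191.179 Y19.085
M5
G00 X43.824 Y43.427
M3 S789
G1 X60.199 Y34.623 F1470
G1 X90.787 Y25.270
G1 X117.191 Y32.472
M5
G00 X60.055 Y9.604
M3 S632
G1 X267.502 Y115.276 F2309
M5
G00 X0.000 Y0.000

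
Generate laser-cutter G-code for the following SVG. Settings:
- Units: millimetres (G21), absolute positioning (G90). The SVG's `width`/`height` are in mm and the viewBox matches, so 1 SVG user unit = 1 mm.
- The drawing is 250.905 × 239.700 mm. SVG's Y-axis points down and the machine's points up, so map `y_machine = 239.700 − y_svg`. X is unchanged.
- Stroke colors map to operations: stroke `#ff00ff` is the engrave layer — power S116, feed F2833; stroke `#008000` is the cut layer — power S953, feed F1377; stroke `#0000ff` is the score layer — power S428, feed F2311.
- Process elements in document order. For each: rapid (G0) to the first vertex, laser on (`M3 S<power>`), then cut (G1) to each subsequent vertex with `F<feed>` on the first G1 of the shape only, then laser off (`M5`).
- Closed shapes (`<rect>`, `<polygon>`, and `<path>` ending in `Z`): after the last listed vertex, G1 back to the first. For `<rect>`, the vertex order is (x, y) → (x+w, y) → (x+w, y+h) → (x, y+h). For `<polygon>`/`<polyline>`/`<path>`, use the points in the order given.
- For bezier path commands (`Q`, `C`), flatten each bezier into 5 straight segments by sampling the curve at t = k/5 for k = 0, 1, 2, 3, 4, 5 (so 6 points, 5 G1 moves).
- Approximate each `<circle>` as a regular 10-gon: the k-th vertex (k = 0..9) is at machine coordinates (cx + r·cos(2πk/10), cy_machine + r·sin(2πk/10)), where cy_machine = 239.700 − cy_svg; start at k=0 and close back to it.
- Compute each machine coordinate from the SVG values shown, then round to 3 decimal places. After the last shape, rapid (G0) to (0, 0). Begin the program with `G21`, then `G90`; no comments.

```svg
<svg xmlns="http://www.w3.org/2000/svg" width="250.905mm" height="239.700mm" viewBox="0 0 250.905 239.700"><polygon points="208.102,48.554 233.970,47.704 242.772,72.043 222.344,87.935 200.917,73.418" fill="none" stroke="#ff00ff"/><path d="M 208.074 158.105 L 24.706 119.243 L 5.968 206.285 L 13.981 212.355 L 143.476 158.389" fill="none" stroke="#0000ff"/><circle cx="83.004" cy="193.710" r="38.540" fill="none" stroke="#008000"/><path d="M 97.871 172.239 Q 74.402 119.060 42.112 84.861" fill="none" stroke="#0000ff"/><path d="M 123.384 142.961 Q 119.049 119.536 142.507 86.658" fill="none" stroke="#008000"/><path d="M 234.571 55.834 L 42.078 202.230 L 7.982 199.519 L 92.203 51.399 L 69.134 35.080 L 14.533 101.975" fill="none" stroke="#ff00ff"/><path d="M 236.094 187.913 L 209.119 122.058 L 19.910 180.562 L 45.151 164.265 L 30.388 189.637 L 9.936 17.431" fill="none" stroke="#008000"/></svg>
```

G21
G90
G0 X208.102 Y191.146
M3 S116
G1 X233.970 Y191.996 F2833
G1 X242.772 Y167.657
G1 X222.344 Y151.765
G1 X200.917 Y166.282
G1 X208.102 Y191.146
M5
G0 X208.074 Y81.595
M3 S428
G1 X24.706 Y120.457 F2311
G1 X5.968 Y33.415
G1 X13.981 Y27.345
G1 X143.476 Y81.311
M5
G0 X121.544 Y45.990
M3 S953
G1 X114.184 Y68.643 F1377
G1 X94.914 Y82.644
G1 X71.094 Y82.644
G1 X51.824 Y68.643
G1 X44.464 Y45.990
G1 X51.824 Y23.337
G1 X71.094 Y9.336
G1 X94.914 Y9.336
G1 X114.184 Y23.337
G1 X121.544 Y45.990
M5
G0 X97.871 Y67.461
M3 S428
G1 X88.131 Y87.973 F2311
G1 X77.684 Y106.967
G1 X66.533 Y124.443
G1 X54.675 Y140.400
G1 X42.112 Y154.839
M5
G0 X123.384 Y96.739
M3 S953
G1 X122.762 Y106.487 F1377
G1 X124.363 Y116.991
G1 X128.187 Y128.252
G1 X134.236 Y140.269
G1 X142.507 Y153.042
M5
G0 X234.571 Y183.866
M3 S116
G1 X42.078 Y37.470 F2833
G1 X7.982 Y40.181
G1 X92.203 Y188.301
G1 X69.134 Y204.620
G1 X14.533 Y137.725
M5
G0 X236.094 Y51.787
M3 S953
G1 X209.119 Y117.642 F1377
G1 X19.910 Y59.138
G1 X45.151 Y75.435
G1 X30.388 Y50.063
G1 X9.936 Y222.269
M5
G0 X0.000 Y0.000

Since the viewBox matches the mm dimensions, user units are millimetres directly. The only transform is the Y-flip y_m = 239.700 − y_svg.

Shape 1 is a regular polygon drawn with `<polygon>`. Its stroke #ff00ff means engrave at S116, F2833. After flipping Y the toolpath is (208.102,191.146) → (233.970,191.996) → (242.772,167.657) → (222.344,151.765) → (200.917,166.282) → (208.102,191.146), returning to the start.

Shape 2 is a open polyline drawn with `<path>`. Its stroke #0000ff means score at S428, F2311. After flipping Y the toolpath is (208.074,81.595) → (24.706,120.457) → (5.968,33.415) → (13.981,27.345) → (143.476,81.311).

Shape 3 is a circle drawn with `<circle>`. Its stroke #008000 means cut at S953, F1377. After flipping Y the toolpath is (121.544,45.990) → (114.184,68.643) → (94.914,82.644) → (71.094,82.644) → (51.824,68.643) → (44.464,45.990) → (51.824,23.337) → (71.094,9.336) → (94.914,9.336) → (114.184,23.337) → (121.544,45.990), returning to the start.

Shape 4 is a quadratic bezier drawn with `<path>`. Its stroke #0000ff means score at S428, F2311. After flipping Y the toolpath is (97.871,67.461) → (88.131,87.973) → (77.684,106.967) → (66.533,124.443) → (54.675,140.400) → (42.112,154.839).

Shape 5 is a quadratic bezier drawn with `<path>`. Its stroke #008000 means cut at S953, F1377. After flipping Y the toolpath is (123.384,96.739) → (122.762,106.487) → (124.363,116.991) → (128.187,128.252) → (134.236,140.269) → (142.507,153.042).

Shape 6 is a open polyline drawn with `<path>`. Its stroke #ff00ff means engrave at S116, F2833. After flipping Y the toolpath is (234.571,183.866) → (42.078,37.470) → (7.982,40.181) → (92.203,188.301) → (69.134,204.620) → (14.533,137.725).

Shape 7 is a open polyline drawn with `<path>`. Its stroke #008000 means cut at S953, F1377. After flipping Y the toolpath is (236.094,51.787) → (209.119,117.642) → (19.910,59.138) → (45.151,75.435) → (30.388,50.063) → (9.936,222.269).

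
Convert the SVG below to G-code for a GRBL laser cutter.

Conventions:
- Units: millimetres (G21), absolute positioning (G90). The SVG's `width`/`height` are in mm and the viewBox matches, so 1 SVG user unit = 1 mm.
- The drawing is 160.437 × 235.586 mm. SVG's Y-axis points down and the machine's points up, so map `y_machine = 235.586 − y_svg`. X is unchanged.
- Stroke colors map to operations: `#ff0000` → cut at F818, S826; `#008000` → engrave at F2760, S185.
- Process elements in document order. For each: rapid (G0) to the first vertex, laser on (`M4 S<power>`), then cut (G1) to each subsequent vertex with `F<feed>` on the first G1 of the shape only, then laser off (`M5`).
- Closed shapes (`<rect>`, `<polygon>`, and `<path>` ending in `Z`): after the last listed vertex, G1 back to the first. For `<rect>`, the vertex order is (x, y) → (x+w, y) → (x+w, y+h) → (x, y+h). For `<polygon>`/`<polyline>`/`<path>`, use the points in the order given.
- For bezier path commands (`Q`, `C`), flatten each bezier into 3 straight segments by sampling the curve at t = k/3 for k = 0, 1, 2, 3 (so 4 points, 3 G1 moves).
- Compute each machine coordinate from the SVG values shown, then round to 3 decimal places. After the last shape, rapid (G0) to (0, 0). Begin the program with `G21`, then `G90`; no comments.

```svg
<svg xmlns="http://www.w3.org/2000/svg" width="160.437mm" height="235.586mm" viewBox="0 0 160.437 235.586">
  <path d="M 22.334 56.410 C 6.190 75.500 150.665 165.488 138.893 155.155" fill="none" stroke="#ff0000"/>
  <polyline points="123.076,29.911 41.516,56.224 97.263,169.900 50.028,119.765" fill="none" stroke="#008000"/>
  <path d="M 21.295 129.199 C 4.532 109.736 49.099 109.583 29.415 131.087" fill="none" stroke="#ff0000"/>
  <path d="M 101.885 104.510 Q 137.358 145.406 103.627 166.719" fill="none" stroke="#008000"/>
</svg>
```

G21
G90
G0 X22.334 Y179.176
M4 S826
G1 X47.994 Y142.795 F818
G1 X110.318 Y97.197
G1 X138.893 Y80.431
M5
G0 X123.076 Y205.675
M4 S185
G1 X41.516 Y179.362 F2760
G1 X97.263 Y65.686
G1 X50.028 Y115.821
M5
G0 X21.295 Y106.387
M4 S826
G1 X20.324 Y119.326 F818
G1 X32.333 Y118.871
G1 X29.415 Y104.499
M5
G0 X101.885 Y131.076
M4 S185
G1 X117.844 Y105.988 F2760
G1 X118.425 Y85.252
G1 X103.627 Y68.867
M5
G0 X0.000 Y0.000

viewBox `0 0 160.437 235.586` with mm width/height → 1 unit = 1 mm. Flip: y_m = 235.586 − y_svg.

**Shape 1** — `<path>` cubic bezier, stroke `#ff0000` → cut (S826, F818). Control points (SVG): P0=(22.334,56.410), P1=(6.190,75.500), P2=(150.665,165.488), P3=(138.893,155.155); sampled at t=k/3. Machine vertices: (22.334,179.176) → (47.994,142.795) → (110.318,97.197) → (138.893,80.431). Open path.

**Shape 2** — `<polyline>` open polyline, stroke `#008000` → engrave (S185, F2760). Machine vertices: (123.076,205.675) → (41.516,179.362) → (97.263,65.686) → (50.028,115.821). Open path.

**Shape 3** — `<path>` cubic bezier, stroke `#ff0000` → cut (S826, F818). Control points (SVG): P0=(21.295,129.199), P1=(4.532,109.736), P2=(49.099,109.583), P3=(29.415,131.087); sampled at t=k/3. Machine vertices: (21.295,106.387) → (20.324,119.326) → (32.333,118.871) → (29.415,104.499). Open path.

**Shape 4** — `<path>` quadratic bezier, stroke `#008000` → engrave (S185, F2760). Control points (SVG): P0=(101.885,104.510), P1=(137.358,145.406), P2=(103.627,166.719); sampled at t=k/3. Machine vertices: (101.885,131.076) → (117.844,105.988) → (118.425,85.252) → (103.627,68.867). Open path.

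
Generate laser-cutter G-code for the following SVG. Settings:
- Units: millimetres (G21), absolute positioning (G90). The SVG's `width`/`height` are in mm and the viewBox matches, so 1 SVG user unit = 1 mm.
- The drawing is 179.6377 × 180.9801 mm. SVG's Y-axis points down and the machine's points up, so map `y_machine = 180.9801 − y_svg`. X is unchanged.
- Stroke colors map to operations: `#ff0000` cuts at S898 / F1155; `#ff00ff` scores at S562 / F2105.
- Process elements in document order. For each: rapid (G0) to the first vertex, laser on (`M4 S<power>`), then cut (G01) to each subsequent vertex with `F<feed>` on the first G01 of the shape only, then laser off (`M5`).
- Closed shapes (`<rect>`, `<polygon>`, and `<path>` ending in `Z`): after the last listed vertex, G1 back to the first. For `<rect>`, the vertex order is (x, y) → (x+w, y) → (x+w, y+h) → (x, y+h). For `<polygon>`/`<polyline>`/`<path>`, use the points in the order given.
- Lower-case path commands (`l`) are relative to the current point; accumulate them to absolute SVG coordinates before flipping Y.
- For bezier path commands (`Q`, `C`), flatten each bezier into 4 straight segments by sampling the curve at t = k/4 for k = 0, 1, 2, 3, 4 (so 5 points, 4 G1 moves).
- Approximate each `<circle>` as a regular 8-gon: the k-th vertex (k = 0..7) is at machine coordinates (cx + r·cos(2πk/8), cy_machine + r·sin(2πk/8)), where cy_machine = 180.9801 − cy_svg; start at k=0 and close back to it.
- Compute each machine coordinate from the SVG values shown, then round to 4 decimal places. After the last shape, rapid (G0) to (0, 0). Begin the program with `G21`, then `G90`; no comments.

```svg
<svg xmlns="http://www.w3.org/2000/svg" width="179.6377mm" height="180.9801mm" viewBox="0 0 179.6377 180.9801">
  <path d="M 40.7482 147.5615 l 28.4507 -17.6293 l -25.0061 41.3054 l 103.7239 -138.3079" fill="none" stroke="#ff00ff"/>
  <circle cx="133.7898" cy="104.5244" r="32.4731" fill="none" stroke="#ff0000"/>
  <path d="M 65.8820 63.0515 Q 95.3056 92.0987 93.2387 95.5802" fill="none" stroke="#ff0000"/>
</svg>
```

G21
G90
G0 X40.7482 Y33.4186
M4 S562
G01 X69.1989 Y51.0479 F2105
G01 X44.1928 Y9.7425
G01 X147.9167 Y148.0504
M5
G0 X166.2629 Y76.4557
M4 S898
G01 X156.7517 Y99.4176 F1155
G01 X133.7898 Y108.9288
G01 X110.8279 Y99.4176
G01 X101.3167 Y76.4557
G01 X110.8279 Y53.4938
G01 X133.7898 Y43.9826
G01 X156.7517 Y53.4938
G01 X166.2629 Y76.4557
M5
G0 X65.8820 Y117.9286
M4 S898
G01 X78.6256 Y105.0029 F1155
G01 X87.4330 Y95.2728
G01 X92.3040 Y88.7385
G01 X93.2387 Y85.3999
M5
G0 X0.0000 Y0.0000

viewBox `0 0 179.6377 180.9801` with mm width/height → 1 unit = 1 mm. Flip: y_m = 180.9801 − y_svg.

**Shape 1** — `<path>` open polyline, stroke `#ff00ff` → score (S562, F2105). Machine vertices: (40.7482,33.4186) → (69.1989,51.0479) → (44.1928,9.7425) → (147.9167,148.0504). Open path.

**Shape 2** — `<circle>` circle, stroke `#ff0000` → cut (S898, F1155). Machine vertices: (166.2629,76.4557) → (156.7517,99.4176) → (133.7898,108.9288) → (110.8279,99.4176) → (101.3167,76.4557) → (110.8279,53.4938) → (133.7898,43.9826) → (156.7517,53.4938) → (166.2629,76.4557). Closed: final G1 returns to the first vertex.

**Shape 3** — `<path>` quadratic bezier, stroke `#ff0000` → cut (S898, F1155). Control points (SVG): P0=(65.8820,63.0515), P1=(95.3056,92.0987), P2=(93.2387,95.5802); sampled at t=k/4. Machine vertices: (65.8820,117.9286) → (78.6256,105.0029) → (87.4330,95.2728) → (92.3040,88.7385) → (93.2387,85.3999). Open path.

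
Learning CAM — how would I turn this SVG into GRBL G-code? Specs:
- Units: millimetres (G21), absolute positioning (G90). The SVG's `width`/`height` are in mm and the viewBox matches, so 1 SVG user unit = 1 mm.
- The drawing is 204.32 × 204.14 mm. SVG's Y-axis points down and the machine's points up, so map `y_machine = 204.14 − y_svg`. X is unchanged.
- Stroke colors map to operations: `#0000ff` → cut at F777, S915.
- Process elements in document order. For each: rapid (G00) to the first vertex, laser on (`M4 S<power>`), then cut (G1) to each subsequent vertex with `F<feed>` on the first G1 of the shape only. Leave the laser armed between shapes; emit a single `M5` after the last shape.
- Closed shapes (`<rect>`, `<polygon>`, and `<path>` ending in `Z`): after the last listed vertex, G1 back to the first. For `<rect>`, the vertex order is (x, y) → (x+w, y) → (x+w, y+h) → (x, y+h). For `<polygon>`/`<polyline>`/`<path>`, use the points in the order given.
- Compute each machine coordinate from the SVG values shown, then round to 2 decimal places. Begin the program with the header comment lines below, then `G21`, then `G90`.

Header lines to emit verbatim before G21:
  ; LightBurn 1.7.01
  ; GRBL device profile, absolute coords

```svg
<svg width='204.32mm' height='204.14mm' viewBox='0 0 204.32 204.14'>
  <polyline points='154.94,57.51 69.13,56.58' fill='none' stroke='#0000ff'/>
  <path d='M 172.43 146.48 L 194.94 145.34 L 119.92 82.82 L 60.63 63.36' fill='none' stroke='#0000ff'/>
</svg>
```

; LightBurn 1.7.01
; GRBL device profile, absolute coords
G21
G90
G00 X154.94 Y146.63
M4 S915
G1 X69.13 Y147.56 F777
G00 X172.43 Y57.66
M4 S915
G1 X194.94 Y58.80 F777
G1 X119.92 Y121.32
G1 X60.63 Y140.78
M5

viewBox `0 0 204.32 204.14` with mm width/height → 1 unit = 1 mm. Flip: y_m = 204.14 − y_svg.

**Shape 1** — `<polyline>` line segment, stroke `#0000ff` → cut (S915, F777). Machine vertices: (154.94,146.63) → (69.13,147.56). Open path.

**Shape 2** — `<path>` open polyline, stroke `#0000ff` → cut (S915, F777). Machine vertices: (172.43,57.66) → (194.94,58.80) → (119.92,121.32) → (60.63,140.78). Open path.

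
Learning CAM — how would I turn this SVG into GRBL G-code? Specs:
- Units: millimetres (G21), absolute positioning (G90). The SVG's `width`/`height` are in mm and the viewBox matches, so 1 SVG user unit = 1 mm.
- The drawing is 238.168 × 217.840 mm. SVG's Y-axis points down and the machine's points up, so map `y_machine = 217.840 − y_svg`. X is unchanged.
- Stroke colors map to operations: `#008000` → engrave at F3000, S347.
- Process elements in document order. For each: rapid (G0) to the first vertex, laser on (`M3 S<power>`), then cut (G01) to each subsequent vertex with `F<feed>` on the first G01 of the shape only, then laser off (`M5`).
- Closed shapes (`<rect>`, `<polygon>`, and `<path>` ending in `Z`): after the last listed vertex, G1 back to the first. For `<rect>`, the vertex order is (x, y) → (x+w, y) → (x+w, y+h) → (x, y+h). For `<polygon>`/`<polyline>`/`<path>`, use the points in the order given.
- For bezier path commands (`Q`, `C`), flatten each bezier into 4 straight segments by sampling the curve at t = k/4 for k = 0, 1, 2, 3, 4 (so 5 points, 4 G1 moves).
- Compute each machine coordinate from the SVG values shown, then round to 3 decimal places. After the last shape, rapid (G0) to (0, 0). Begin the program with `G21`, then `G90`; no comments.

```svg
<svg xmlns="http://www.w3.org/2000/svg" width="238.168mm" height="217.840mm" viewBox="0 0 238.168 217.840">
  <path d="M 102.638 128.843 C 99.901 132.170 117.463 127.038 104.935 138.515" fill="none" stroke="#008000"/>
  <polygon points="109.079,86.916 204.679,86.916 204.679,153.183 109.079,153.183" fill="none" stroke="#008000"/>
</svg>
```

G21
G90
G0 X102.638 Y88.997
M3 S347
G01 X103.604 Y87.696 F3000
G01 X107.458 Y87.217
G01 X109.476 Y85.210
G01 X104.935 Y79.325
M5
G0 X109.079 Y130.924
M3 S347
G01 X204.679 Y130.924 F3000
G01 X204.679 Y64.657
G01 X109.079 Y64.657
G01 X109.079 Y130.924
M5
G0 X0.000 Y0.000

Since the viewBox matches the mm dimensions, user units are millimetres directly. The only transform is the Y-flip y_m = 217.840 − y_svg.

Shape 1 is a cubic bezier drawn with `<path>`. Its stroke #008000 means engrave at S347, F3000. After flipping Y the toolpath is (102.638,88.997) → (103.604,87.696) → (107.458,87.217) → (109.476,85.210) → (104.935,79.325).

Shape 2 is a rectangle drawn with `<polygon>`. Its stroke #008000 means engrave at S347, F3000. After flipping Y the toolpath is (109.079,130.924) → (204.679,130.924) → (204.679,64.657) → (109.079,64.657) → (109.079,130.924), returning to the start.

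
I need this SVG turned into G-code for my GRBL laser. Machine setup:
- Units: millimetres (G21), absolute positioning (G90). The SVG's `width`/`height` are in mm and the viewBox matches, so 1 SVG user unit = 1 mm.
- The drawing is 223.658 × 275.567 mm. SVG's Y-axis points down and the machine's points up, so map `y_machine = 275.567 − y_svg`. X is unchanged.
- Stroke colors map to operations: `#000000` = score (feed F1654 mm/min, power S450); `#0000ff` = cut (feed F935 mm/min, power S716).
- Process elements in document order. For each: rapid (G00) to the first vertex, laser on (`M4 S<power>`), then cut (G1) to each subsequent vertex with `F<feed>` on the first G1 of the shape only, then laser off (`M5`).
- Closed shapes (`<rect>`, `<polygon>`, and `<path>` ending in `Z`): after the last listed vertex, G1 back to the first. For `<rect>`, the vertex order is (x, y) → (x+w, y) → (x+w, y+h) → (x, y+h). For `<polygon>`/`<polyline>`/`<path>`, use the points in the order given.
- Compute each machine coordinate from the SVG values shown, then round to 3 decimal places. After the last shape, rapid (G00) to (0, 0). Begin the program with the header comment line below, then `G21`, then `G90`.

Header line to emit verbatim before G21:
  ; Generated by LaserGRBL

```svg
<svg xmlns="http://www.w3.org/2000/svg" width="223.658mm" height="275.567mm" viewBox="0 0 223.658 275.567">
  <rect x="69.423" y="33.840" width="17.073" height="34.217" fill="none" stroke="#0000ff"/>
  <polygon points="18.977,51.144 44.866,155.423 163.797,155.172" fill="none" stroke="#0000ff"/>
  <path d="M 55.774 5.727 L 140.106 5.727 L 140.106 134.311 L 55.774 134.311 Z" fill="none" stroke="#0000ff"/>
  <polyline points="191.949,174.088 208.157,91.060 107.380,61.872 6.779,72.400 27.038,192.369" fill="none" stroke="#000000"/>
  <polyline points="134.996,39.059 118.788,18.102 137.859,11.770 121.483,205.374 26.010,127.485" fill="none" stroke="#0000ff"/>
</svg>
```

; Generated by LaserGRBL
G21
G90
G00 X69.423 Y241.727
M4 S716
G1 X86.496 Y241.727 F935
G1 X86.496 Y207.510
G1 X69.423 Y207.510
G1 X69.423 Y241.727
M5
G00 X18.977 Y224.423
M4 S716
G1 X44.866 Y120.144 F935
G1 X163.797 Y120.395
G1 X18.977 Y224.423
M5
G00 X55.774 Y269.840
M4 S716
G1 X140.106 Y269.840 F935
G1 X140.106 Y141.256
G1 X55.774 Y141.256
G1 X55.774 Y269.840
M5
G00 X191.949 Y101.479
M4 S450
G1 X208.157 Y184.507 F1654
G1 X107.380 Y213.695
G1 X6.779 Y203.167
G1 X27.038 Y83.198
M5
G00 X134.996 Y236.508
M4 S716
G1 X118.788 Y257.465 F935
G1 X137.859 Y263.797
G1 X121.483 Y70.193
G1 X26.010 Y148.082
M5
G00 X0.000 Y0.000

Since the viewBox matches the mm dimensions, user units are millimetres directly. The only transform is the Y-flip y_m = 275.567 − y_svg.

Shape 1 is a rectangle drawn with `<rect>`. Its stroke #0000ff means cut at S716, F935. After flipping Y the toolpath is (69.423,241.727) → (86.496,241.727) → (86.496,207.510) → (69.423,207.510) → (69.423,241.727), returning to the start.

Shape 2 is a closed polygon drawn with `<polygon>`. Its stroke #0000ff means cut at S716, F935. After flipping Y the toolpath is (18.977,224.423) → (44.866,120.144) → (163.797,120.395) → (18.977,224.423), returning to the start.

Shape 3 is a rectangle drawn with `<path>`. Its stroke #0000ff means cut at S716, F935. After flipping Y the toolpath is (55.774,269.840) → (140.106,269.840) → (140.106,141.256) → (55.774,141.256) → (55.774,269.840), returning to the start.

Shape 4 is a open polyline drawn with `<polyline>`. Its stroke #000000 means score at S450, F1654. After flipping Y the toolpath is (191.949,101.479) → (208.157,184.507) → (107.380,213.695) → (6.779,203.167) → (27.038,83.198).

Shape 5 is a open polyline drawn with `<polyline>`. Its stroke #0000ff means cut at S716, F935. After flipping Y the toolpath is (134.996,236.508) → (118.788,257.465) → (137.859,263.797) → (121.483,70.193) → (26.010,148.082).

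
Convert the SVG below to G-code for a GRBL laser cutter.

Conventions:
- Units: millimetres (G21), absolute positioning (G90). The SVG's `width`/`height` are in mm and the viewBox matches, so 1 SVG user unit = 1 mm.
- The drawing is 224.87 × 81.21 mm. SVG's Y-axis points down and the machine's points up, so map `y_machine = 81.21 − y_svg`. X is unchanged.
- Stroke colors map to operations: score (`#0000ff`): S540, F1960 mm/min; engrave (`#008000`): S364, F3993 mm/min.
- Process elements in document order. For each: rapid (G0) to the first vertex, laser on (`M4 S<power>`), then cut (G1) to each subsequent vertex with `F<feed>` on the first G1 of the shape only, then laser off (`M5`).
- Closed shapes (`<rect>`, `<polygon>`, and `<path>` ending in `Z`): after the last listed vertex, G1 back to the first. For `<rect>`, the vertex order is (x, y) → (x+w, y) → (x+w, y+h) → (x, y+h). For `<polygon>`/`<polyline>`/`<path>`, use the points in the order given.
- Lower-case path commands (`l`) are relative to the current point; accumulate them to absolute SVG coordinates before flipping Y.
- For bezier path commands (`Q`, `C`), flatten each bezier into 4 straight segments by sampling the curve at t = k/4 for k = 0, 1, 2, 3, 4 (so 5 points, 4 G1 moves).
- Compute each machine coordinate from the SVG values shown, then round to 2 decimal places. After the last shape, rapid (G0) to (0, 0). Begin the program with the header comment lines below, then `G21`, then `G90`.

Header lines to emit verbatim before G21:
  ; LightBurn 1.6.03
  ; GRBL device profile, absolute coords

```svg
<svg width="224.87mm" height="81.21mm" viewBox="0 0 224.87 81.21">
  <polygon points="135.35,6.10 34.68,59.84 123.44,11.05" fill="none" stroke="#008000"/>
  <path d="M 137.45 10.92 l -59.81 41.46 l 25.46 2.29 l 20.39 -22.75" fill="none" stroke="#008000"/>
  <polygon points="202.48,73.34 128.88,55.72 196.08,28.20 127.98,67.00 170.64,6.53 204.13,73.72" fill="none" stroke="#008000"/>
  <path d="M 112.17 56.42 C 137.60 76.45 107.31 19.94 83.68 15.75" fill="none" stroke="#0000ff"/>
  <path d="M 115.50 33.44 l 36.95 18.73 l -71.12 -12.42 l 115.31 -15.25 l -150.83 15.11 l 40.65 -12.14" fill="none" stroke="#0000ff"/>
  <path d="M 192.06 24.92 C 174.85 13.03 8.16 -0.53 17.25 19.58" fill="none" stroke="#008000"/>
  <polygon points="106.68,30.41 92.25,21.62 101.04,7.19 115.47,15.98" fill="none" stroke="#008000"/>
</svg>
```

1 u = 1 mm; y_m = 81.21 − y.

[1] `<polygon>` closed polygon, #008000→engrave S364 F3993: (135.35,75.11) → (34.68,21.37) → (123.44,70.16) → (135.35,75.11) (closed)

[2] `<path>` open polyline, #008000→engrave S364 F3993: (137.45,70.29) → (77.64,28.83) → (103.10,26.54) → (123.49,49.29)

[3] `<polygon>` closed polygon, #008000→engrave S364 F3993: (202.48,7.87) → (128.88,25.49) → (196.08,53.01) → (127.98,14.21) → (170.64,74.68) → (204.13,7.49) → (202.48,7.87) (closed)

[4] `<path>` cubic bezier, #0000ff→score S540 F1960: (112.17,24.79) → (121.77,22.11) → (116.32,36.04) → (101.68,54.52) → (83.68,65.46)

[5] `<path>` open polyline, #0000ff→score S540 F1960: (115.50,47.77) → (152.45,29.04) → (81.33,41.46) → (196.64,56.71) → (45.81,41.60) → (86.46,53.74)

[6] `<path>` cubic bezier, #008000→engrave S364 F3993: (192.06,56.29) → (156.21,64.97) → (94.79,70.96) → (38.31,70.95) → (17.25,61.63)

[7] `<polygon>` regular polygon, #008000→engrave S364 F3993: (106.68,50.80) → (92.25,59.59) → (101.04,74.02) → (115.47,65.23) → (106.68,50.80) (closed)

; LightBurn 1.6.03
; GRBL device profile, absolute coords
G21
G90
G0 X135.35 Y75.11
M4 S364
G1 X34.68 Y21.37 F3993
G1 X123.44 Y70.16
G1 X135.35 Y75.11
M5
G0 X137.45 Y70.29
M4 S364
G1 X77.64 Y28.83 F3993
G1 X103.10 Y26.54
G1 X123.49 Y49.29
M5
G0 X202.48 Y7.87
M4 S364
G1 X128.88 Y25.49 F3993
G1 X196.08 Y53.01
G1 X127.98 Y14.21
G1 X170.64 Y74.68
G1 X204.13 Y7.49
G1 X202.48 Y7.87
M5
G0 X112.17 Y24.79
M4 S540
G1 X121.77 Y22.11 F1960
G1 X116.32 Y36.04
G1 X101.68 Y54.52
G1 X83.68 Y65.46
M5
G0 X115.50 Y47.77
M4 S540
G1 X152.45 Y29.04 F1960
G1 X81.33 Y41.46
G1 X196.64 Y56.71
G1 X45.81 Y41.60
G1 X86.46 Y53.74
M5
G0 X192.06 Y56.29
M4 S364
G1 X156.21 Y64.97 F3993
G1 X94.79 Y70.96
G1 X38.31 Y70.95
G1 X17.25 Y61.63
M5
G0 X106.68 Y50.80
M4 S364
G1 X92.25 Y59.59 F3993
G1 X101.04 Y74.02
G1 X115.47 Y65.23
G1 X106.68 Y50.80
M5
G0 X0.00 Y0.00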